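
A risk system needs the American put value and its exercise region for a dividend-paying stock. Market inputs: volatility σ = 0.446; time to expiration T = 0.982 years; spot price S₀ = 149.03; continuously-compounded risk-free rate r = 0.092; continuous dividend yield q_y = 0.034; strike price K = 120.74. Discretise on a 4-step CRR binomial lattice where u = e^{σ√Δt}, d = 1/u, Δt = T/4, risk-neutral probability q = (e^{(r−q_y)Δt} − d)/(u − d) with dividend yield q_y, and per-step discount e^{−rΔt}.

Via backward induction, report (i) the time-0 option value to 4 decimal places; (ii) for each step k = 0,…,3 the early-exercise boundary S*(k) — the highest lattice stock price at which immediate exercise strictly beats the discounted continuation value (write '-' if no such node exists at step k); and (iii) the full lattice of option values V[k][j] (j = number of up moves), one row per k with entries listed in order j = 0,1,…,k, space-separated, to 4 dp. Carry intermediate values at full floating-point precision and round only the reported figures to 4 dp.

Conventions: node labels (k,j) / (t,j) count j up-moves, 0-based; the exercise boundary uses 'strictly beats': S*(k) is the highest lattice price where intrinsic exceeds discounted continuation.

price = 10.5319
boundary = - - - 76.7993
tree:
10.5319
17.5629 3.3320
28.4098 6.5185 0.0000
43.9407 12.7524 0.0000 0.0000
59.1677 24.9479 0.0000 0.0000 0.0000

params: Δt=0.24550 u=1.24730 d=0.80173 q=0.47716 e^(-rΔt)=0.97767
t_4 payoffs: 59.1677 24.9479 0.0000 0.0000 0.0000
t_3: node(3,0) S=76.7993 payoff=43.9407 vs cont=41.8826 → 43.9407 [stop]  node(3,1) S=119.4818 payoff=1.2582 vs cont=12.7524 → 12.7524 [wait]  node(3,2) S=185.8856 payoff=0.0000 vs cont=0.0000 → 0.0000 [wait]  node(3,3) S=289.1944 payoff=0.0000 vs cont=0.0000 → 0.0000 [wait]  ⇒ S*(3)=76.7993
t_2: node(2,0) S=95.7921 payoff=24.9479 vs cont=28.4098 → 28.4098 [wait]  node(2,1) S=149.0300 payoff=0.0000 vs cont=6.5185 → 6.5185 [wait]  node(2,2) S=231.8557 payoff=0.0000 vs cont=0.0000 → 0.0000 [wait]  ⇒ S*(2)=-
t_1: node(1,0) S=119.4818 payoff=1.2582 vs cont=17.5629 → 17.5629 [wait]  node(1,1) S=185.8856 payoff=0.0000 vs cont=3.3320 → 3.3320 [wait]  ⇒ S*(1)=-
t_0: node(0,0) S=149.0300 payoff=0.0000 vs cont=10.5319 → 10.5319 [wait]  ⇒ S*(0)=-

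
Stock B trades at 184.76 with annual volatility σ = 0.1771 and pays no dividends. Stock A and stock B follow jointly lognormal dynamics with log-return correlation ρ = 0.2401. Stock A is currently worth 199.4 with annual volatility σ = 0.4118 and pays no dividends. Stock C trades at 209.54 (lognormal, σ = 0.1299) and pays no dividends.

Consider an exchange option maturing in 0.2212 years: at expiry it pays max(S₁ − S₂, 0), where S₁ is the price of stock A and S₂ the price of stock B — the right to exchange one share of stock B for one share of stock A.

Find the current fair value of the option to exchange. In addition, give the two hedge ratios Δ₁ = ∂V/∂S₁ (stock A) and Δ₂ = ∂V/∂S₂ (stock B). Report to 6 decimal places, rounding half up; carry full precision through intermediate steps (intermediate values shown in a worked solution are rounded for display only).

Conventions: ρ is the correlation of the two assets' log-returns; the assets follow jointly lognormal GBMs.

exchange price = 23.119853
Δ1 = 0.689286
Δ2 = -0.618769

σ_eff = √(σ₁² + σ₂² − 2ρσ₁σ₂) = √(0.4118² + 0.1771² − 2·0.2401·0.4118·0.1771) = 0.407336
d₁ = (ln(S₁/S₂) + (q₂ − q₁ + σ_eff²/2)T) / (σ_eff√T) = (ln(199.4/184.76) + (0.0 − 0.0 + 0.082961)·0.2212) / 0.191578 = 0.493826
d₂ = d₁ − σ_eff√T = 0.493826 − 0.191578 = 0.302248
N(d₁) = 0.689286,  N(d₂) = 0.618769
V = S₁·e^{−q₁T}·N(d₁) − S₂·e^{−q₂T}·N(d₂) = 137.443540 − 114.323688 = 23.119853
Key observation: r never enters — measured in units of stock B, the claim is a call on S₁/S₂ struck at 1, so only the dividend yields and σ_eff matter.
Δ₁ = e^{−q₁T}·N(d₁) = 0.689286;  Δ₂ = −e^{−q₂T}·N(d₂) = -0.618769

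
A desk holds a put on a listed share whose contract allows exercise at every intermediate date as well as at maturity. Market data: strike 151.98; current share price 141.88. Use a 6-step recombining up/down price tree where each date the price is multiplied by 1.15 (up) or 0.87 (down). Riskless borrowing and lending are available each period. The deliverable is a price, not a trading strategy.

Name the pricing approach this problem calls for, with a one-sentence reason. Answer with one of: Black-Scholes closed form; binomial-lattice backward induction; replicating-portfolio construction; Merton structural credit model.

Key observation: the defining feature is the embedded early-exercise option across 6 discrete dates on the spot-141.88 tree; pricing the strike-151.98 put means working backward with an exercise test at every node.

framework: binomial-lattice backward induction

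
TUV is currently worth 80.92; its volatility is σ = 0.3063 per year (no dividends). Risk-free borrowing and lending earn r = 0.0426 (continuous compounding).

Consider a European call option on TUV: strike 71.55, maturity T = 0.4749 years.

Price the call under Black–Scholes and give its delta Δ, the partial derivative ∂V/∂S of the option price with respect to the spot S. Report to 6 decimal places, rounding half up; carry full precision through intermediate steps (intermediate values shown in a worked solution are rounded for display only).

σ√T = 0.3063·√0.4749 = 0.211080
d₁ = (ln(S/K) + (r+σ²/2)T) / (σ√T) = (ln(80.92/71.55) + (0.0426+0.3063²/2)·0.4749) / 0.211080 = (0.123065 + 0.042508) / 0.211080 = 0.784406
d₂ = d₁ − σ√T = 0.784406 − 0.211080 = 0.573325
e^{−rT} = 0.979973
N(d₁) = 0.783599,  N(d₂) = 0.716788
Call price V = S·N(d₁) − K·e^{−rT}·N(d₂) = 63.408827 − 50.259030 = 13.149796
Δ = N(d₁) = 0.783599

price = 13.149796
Δ = 0.783599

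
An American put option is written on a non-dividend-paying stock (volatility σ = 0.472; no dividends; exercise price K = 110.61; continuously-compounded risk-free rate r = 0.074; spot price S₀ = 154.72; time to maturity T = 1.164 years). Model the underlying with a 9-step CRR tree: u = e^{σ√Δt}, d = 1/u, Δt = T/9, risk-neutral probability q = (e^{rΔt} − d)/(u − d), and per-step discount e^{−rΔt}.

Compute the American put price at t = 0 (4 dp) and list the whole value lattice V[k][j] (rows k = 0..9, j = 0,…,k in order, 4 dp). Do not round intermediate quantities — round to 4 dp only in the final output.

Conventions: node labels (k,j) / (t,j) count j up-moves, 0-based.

price = 7.8650
tree:
7.8650
11.7699 3.8885
17.1902 6.2670 1.4485
24.4073 9.8931 2.5538 0.3075
33.5388 15.2272 4.4443 0.6038 0.0000
44.3960 22.7133 7.6067 1.1857 0.0000 0.0000
54.7334 32.5656 12.7370 2.3283 0.0000 0.0000 0.0000
63.4568 44.3960 20.6909 4.5721 0.0000 0.0000 0.0000 0.0000
70.8184 54.7334 32.1463 8.9781 0.0000 0.0000 0.0000 0.0000 0.0000
77.0307 63.4568 44.3960 17.6302 0.0000 0.0000 0.0000 0.0000 0.0000 0.0000

params: Δt=0.12933 u=1.18500 d=0.84388 q=0.48586 e^(-rΔt)=0.99047
t_9 payoffs: 77.0307 63.4568 44.3960 17.6302 0.0000 0.0000 0.0000 0.0000 0.0000 0.0000
k=8: node(8,0) S=39.7916 payoff=70.8184 vs cont=69.7648 → 70.8184 [stop]  node(8,1) S=55.8766 payoff=54.7334 vs cont=53.6798 → 54.7334 [stop]  node(8,2) S=78.4637 payoff=32.1463 vs cont=31.0927 → 32.1463 [stop]  node(8,3) S=110.1813 payoff=0.4287 vs cont=8.9781 → 8.9781 [wait]  node(8,4) S=154.7200 payoff=0.0000 vs cont=0.0000 → 0.0000 [wait]  node(8,5) S=217.2627 payoff=0.0000 vs cont=0.0000 → 0.0000 [wait]  node(8,6) S=305.0871 payoff=0.0000 vs cont=0.0000 → 0.0000 [wait]  node(8,7) S=428.4130 payoff=0.0000 vs cont=0.0000 → 0.0000 [wait]  node(8,8) S=601.5910 payoff=0.0000 vs cont=0.0000 → 0.0000 [wait]
k=7: node(7,0) S=47.1532 payoff=63.4568 vs cont=62.4033 → 63.4568 [stop]  node(7,1) S=66.2140 payoff=44.3960 vs cont=43.3425 → 44.3960 [stop]  node(7,2) S=92.9798 payoff=17.6302 vs cont=20.6909 → 20.6909 [wait]  node(7,3) S=130.5651 payoff=0.0000 vs cont=4.5721 → 4.5721 [wait]  node(7,4) S=183.3436 payoff=0.0000 vs cont=0.0000 → 0.0000 [wait]  node(7,5) S=257.4569 payoff=0.0000 vs cont=0.0000 → 0.0000 [wait]  node(7,6) S=361.5291 payoff=0.0000 vs cont=0.0000 → 0.0000 [wait]  node(7,7) S=507.6705 payoff=0.0000 vs cont=0.0000 → 0.0000 [wait]
k=6: node(6,0) S=55.8766 payoff=54.7334 vs cont=53.6798 → 54.7334 [stop]  node(6,1) S=78.4637 payoff=32.1463 vs cont=32.5656 → 32.5656 [wait]  node(6,2) S=110.1813 payoff=0.4287 vs cont=12.7370 → 12.7370 [wait]  node(6,3) S=154.7200 payoff=0.0000 vs cont=2.3283 → 2.3283 [wait]  node(6,4) S=217.2627 payoff=0.0000 vs cont=0.0000 → 0.0000 [wait]  node(6,5) S=305.0871 payoff=0.0000 vs cont=0.0000 → 0.0000 [wait]  node(6,6) S=428.4130 payoff=0.0000 vs cont=0.0000 → 0.0000 [wait]
k=5: node(5,0) S=66.2140 payoff=44.3960 vs cont=43.5442 → 44.3960 [stop]  node(5,1) S=92.9798 payoff=17.6302 vs cont=22.7133 → 22.7133 [wait]  node(5,2) S=130.5651 payoff=0.0000 vs cont=7.6067 → 7.6067 [wait]  node(5,3) S=183.3436 payoff=0.0000 vs cont=1.1857 → 1.1857 [wait]  node(5,4) S=257.4569 payoff=0.0000 vs cont=0.0000 → 0.0000 [wait]  node(5,5) S=361.5291 payoff=0.0000 vs cont=0.0000 → 0.0000 [wait]
k=4: node(4,0) S=78.4637 payoff=32.1463 vs cont=33.5388 → 33.5388 [wait]  node(4,1) S=110.1813 payoff=0.4287 vs cont=15.2272 → 15.2272 [wait]  node(4,2) S=154.7200 payoff=0.0000 vs cont=4.4443 → 4.4443 [wait]  node(4,3) S=217.2627 payoff=0.0000 vs cont=0.6038 → 0.6038 [wait]  node(4,4) S=305.0871 payoff=0.0000 vs cont=0.0000 → 0.0000 [wait]
k=3: node(3,0) S=92.9798 payoff=17.6302 vs cont=24.4073 → 24.4073 [wait]  node(3,1) S=130.5651 payoff=0.0000 vs cont=9.8931 → 9.8931 [wait]  node(3,2) S=183.3436 payoff=0.0000 vs cont=2.5538 → 2.5538 [wait]  node(3,3) S=257.4569 payoff=0.0000 vs cont=0.3075 → 0.3075 [wait]
k=2: node(2,0) S=110.1813 payoff=0.4287 vs cont=17.1902 → 17.1902 [wait]  node(2,1) S=154.7200 payoff=0.0000 vs cont=6.2670 → 6.2670 [wait]  node(2,2) S=217.2627 payoff=0.0000 vs cont=1.4485 → 1.4485 [wait]
k=1: node(1,0) S=130.5651 payoff=0.0000 vs cont=11.7699 → 11.7699 [wait]  node(1,1) S=183.3436 payoff=0.0000 vs cont=3.8885 → 3.8885 [wait]
k=0: node(0,0) S=154.7200 payoff=0.0000 vs cont=7.8650 → 7.8650 [wait]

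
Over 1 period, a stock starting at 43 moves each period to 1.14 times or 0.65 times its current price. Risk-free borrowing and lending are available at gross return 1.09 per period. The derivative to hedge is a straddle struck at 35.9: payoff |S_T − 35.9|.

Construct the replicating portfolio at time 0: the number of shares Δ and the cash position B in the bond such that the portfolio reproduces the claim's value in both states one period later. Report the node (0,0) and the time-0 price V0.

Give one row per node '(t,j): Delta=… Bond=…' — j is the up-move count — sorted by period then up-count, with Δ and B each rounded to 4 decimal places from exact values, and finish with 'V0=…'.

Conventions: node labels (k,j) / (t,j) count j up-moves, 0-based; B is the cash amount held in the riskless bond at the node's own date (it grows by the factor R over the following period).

(0,0): Delta=0.2454 Bond=1.0017
V0=11.5527

The replicating-portfolio and risk-neutral prices coincide; use p* = (1.09−0.65)/(1.14−0.65) = 0.8980 for the latter.
Terminal payoffs: V(1,0)=7.9500, V(1,1)=13.1200
  t=0,j=0: stock 43.0000 → up 49.0200 (V=13.1200), down 27.9500 (V=7.9500). Price 11.5527; hedge Δ=0.2454, bond B=1.0017.
Sanity check at the root: Δ(0,0)·S0 + B(0,0) reproduces V0 = 11.5527.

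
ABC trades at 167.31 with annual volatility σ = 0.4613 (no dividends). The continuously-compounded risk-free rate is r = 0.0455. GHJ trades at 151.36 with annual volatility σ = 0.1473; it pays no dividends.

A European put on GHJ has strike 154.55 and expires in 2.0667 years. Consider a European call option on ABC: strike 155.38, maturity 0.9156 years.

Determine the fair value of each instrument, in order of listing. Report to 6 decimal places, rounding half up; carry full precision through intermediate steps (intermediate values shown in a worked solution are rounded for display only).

price(GHJ put K=154.55) = 7.697159
price(ABC call K=155.38) = 37.690547

[GHJ put K=154.55]
σ√T = 0.1473·√2.0667 = 0.211759
d₁ = (ln(S/K) + (r+σ²/2)T) / (σ√T) = (ln(151.36/154.55) + (0.0455+0.1473²/2)·2.0667) / 0.211759 = (-0.020857 + 0.116456) / 0.211759 = 0.451453
d₂ = d₁ − σ√T = 0.451453 − 0.211759 = 0.239694
e^{−rT} = 0.910251
N(−d₁) = 0.325831,  N(−d₂) = 0.405284
price = K·e^{−rT}·N(−d₂) − S·N(−d₁) = 57.015012 − 49.317854 = 7.697159
[ABC call K=155.38]
σ√T = 0.4613·√0.9156 = 0.441404
d₁ = (ln(S/K) + (r+σ²/2)T) / (σ√T) = (ln(167.31/155.38) + (0.0455+0.4613²/2)·0.9156) / 0.441404 = (0.073975 + 0.139079) / 0.441404 = 0.482672
d₂ = d₁ − σ√T = 0.482672 − 0.441404 = 0.041268
e^{−rT} = 0.959196
N(d₁) = 0.685336,  N(d₂) = 0.516459
price = S·N(d₁) − K·e^{−rT}·N(d₂) = 114.663491 − 76.972943 = 37.690547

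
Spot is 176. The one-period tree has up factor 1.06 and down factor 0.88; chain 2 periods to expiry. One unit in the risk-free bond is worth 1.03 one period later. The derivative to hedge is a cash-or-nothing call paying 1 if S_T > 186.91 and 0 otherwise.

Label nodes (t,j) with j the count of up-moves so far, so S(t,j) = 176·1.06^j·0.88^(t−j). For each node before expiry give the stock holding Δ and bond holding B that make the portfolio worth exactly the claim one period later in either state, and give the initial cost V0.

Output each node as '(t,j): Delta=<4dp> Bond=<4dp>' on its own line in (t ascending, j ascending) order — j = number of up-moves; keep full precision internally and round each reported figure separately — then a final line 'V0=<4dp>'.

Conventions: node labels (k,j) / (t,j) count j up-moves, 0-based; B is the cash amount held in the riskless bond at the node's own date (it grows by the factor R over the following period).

Under the risk-neutral measure, an up-move has probability p* = (R−d)/(u−d) = 0.8333 and values discount at R = 1.03.
Payoffs at expiry: V(2,0)=0.0000, V(2,1)=0.0000, V(2,2)=1.0000
(1,0): S=154.8800. Δ = (V_up−V_dn)/(S_up−S_dn) = (0.0000−0.0000)/(164.1728−136.2944) = 0.0000. V = [p*·0.0000 + (1−p*)·0.0000]/1.03 = 0.0000. B = V − Δ·S = 0.0000.
(1,1): S=186.5600. Δ = (V_up−V_dn)/(S_up−S_dn) = (1.0000−0.0000)/(197.7536−164.1728) = 0.0298. V = [p*·1.0000 + (1−p*)·0.0000]/1.03 = 0.8091. B = V − Δ·S = -4.7465.
(0,0): S=176.0000. Δ = (V_up−V_dn)/(S_up−S_dn) = (0.8091−0.0000)/(186.5600−154.8800) = 0.0255. V = [p*·0.8091 + (1−p*)·0.0000]/1.03 = 0.6546. B = V − Δ·S = -3.8402.
Check: Δ(0,0)·S0 + B(0,0) = 0.6546 = V0.

(0,0): Delta=0.0255 Bond=-3.8402
(1,0): Delta=0.0000 Bond=0.0000
(1,1): Delta=0.0298 Bond=-4.7465
V0=0.6546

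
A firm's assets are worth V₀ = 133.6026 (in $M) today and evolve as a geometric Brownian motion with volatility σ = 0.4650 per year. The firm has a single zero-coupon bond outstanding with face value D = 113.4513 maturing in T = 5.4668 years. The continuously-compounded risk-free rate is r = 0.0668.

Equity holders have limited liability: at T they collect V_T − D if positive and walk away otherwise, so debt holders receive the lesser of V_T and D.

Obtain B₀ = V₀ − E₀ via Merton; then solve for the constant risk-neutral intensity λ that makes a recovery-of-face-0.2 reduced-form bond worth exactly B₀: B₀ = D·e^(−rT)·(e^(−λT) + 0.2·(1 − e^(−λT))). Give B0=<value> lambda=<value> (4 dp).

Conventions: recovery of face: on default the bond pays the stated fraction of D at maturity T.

Work the structural quantities from V₀ = 133.6026 against face 113.4513:
d₁ = [ln(V₀/D) + (r + σ²/2)T] / (σ√T)
   = [ln(133.6026/113.4513) + (0.0668 + 0.5·0.4650²)·5.4668] / (0.4650·√5.4668)
   = [0.163496 + 0.956212] / 1.087225 = 1.029876
d₂ = d₁ − σ√T = 1.029876 − 1.087225 = -0.057349
N(d₁) = 0.848466,  N(d₂) = 0.477134,  e^(−rT) = 0.694070
E₀ = V₀·N(d₁) − D·e^(−rT)·N(d₂)
   = 133.6026·0.848466 − 113.4513·0.694070·0.477134 = 75.786251
B₀ = V₀ − E₀ = 133.6026 − 75.786251 = 57.816349
e^(−λT) = (B₀·e^(rT)/D − 0.2)/(1 − 0.2) = (57.8163·1.440777/113.4513 − 0.2)/0.8 = 0.66779875
λ = −ln(0.66779875)/5.4668 = 0.073858

B0=57.8163 lambda=0.0739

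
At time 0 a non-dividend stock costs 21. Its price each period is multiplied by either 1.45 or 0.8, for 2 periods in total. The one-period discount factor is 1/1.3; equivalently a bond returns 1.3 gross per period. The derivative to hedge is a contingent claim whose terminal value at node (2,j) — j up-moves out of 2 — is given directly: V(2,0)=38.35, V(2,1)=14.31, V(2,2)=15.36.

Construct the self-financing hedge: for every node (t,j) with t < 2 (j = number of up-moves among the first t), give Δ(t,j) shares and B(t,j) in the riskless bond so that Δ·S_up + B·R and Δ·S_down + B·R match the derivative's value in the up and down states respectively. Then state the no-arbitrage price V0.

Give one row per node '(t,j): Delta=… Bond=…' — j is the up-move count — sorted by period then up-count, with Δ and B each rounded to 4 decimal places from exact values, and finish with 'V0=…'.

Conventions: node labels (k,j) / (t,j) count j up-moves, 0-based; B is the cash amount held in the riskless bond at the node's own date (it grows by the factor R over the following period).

(0,0): Delta=-0.2671 Bond=15.2021
(1,0): Delta=-2.2015 Bond=52.2598
(1,1): Delta=0.0531 Bond=10.0136
V0=9.5926

Arbitrage-free pricing uses the up-move probability p* = (R−d)/(u−d) = 0.7692, discounting each step at R = 1.3.
At maturity the claim pays: V(2,0)=38.3500, V(2,1)=14.3100, V(2,2)=15.3600
(1,0): S=16.8000. Δ = (V_up−V_dn)/(S_up−S_dn) = (14.3100−38.3500)/(24.3600−13.4400) = -2.2015. V = [p*·14.3100 + (1−p*)·38.3500]/1.3 = 15.2751. B = V − Δ·S = 52.2598.
(1,1): S=30.4500. Δ = (V_up−V_dn)/(S_up−S_dn) = (15.3600−14.3100)/(44.1525−24.3600) = 0.0531. V = [p*·15.3600 + (1−p*)·14.3100]/1.3 = 11.6290. B = V − Δ·S = 10.0136.
(0,0): S=21.0000. Δ = (V_up−V_dn)/(S_up−S_dn) = (11.6290−15.2751)/(30.4500−16.8000) = -0.2671. V = [p*·11.6290 + (1−p*)·15.2751]/1.3 = 9.5926. B = V − Δ·S = 15.2021.
As a check, the time-0 holding Δ(0,0)·S0 + B(0,0) comes to 9.5926 — exactly V0.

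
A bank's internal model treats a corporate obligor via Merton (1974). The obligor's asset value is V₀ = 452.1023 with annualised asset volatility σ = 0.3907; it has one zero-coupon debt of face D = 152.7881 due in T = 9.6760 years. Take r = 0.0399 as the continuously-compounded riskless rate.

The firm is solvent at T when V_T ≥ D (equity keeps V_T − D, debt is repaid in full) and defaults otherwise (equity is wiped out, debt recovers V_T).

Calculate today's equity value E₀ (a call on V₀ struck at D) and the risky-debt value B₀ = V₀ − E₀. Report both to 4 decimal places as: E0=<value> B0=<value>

E0=361.0264 B0=91.0759

Equity is a call on the firm's assets struck at D = 152.7881:
d₁ = [ln(V₀/D) + (r + σ²/2)T] / (σ√T)
   = [ln(452.1023/152.7881) + (0.0399 + 0.5·0.3907²)·9.6760] / (0.3907·√9.6760)
   = [1.084856 + 1.124576] / 1.215322 = 1.817981
d₂ = d₁ − σ√T = 1.817981 − 1.215322 = 0.602659
N(d₁) = 0.965467,  N(d₂) = 0.726632,  e^(−rT) = 0.679721
E₀ = V₀·N(d₁) − D·e^(−rT)·N(d₂)
   = 452.1023·0.965467 − 152.7881·0.679721·0.726632 = 361.026441
B₀ = V₀ − E₀ = 452.1023 − 361.026441 = 91.075859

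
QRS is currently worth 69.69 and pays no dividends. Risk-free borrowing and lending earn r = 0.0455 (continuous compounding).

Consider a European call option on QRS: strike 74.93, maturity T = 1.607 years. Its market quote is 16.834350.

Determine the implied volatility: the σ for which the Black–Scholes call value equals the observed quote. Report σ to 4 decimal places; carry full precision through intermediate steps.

At σ = 0.4847 the Black–Scholes value reproduces the quote:
σ√T = 0.4847·√1.607 = 0.614442
d₁ = (ln(S/K) + (r+σ²/2)T) / (σ√T) = (ln(69.69/74.93) + (0.0455+0.4847²/2)·1.607) / 0.614442 = (-0.072498 + 0.261888) / 0.614442 = 0.308232
d₂ = d₁ − σ√T = 0.308232 − 0.614442 = -0.306210
e^{−rT} = 0.929491
N(d₁) = 0.621047,  N(d₂) = 0.379722
V = S·N(d₁) − K·e^{−rT}·N(d₂) = 43.280764 − 26.446414 = 16.834350 (matching the quote); vega is positive throughout, so no other σ reproduces this price

sigma = 0.4847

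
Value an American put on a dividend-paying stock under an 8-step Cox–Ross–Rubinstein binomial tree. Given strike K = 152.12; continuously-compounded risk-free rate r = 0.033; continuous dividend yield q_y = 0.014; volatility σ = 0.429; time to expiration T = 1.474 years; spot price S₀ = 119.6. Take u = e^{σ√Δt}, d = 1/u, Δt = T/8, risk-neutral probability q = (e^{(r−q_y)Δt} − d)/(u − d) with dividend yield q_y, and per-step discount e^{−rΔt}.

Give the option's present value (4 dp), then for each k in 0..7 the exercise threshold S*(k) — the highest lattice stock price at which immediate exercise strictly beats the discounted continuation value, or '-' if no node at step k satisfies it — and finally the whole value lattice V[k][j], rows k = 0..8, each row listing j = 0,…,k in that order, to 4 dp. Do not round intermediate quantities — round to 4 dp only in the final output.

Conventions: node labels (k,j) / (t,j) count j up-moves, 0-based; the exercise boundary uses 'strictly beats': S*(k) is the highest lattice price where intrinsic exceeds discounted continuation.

price = 44.6283
boundary = - - - 68.8353 82.7531 68.8353 82.7531 99.4850
tree:
44.6283
56.6741 31.2759
69.8111 42.2174 19.0258
83.2847 55.1377 27.8213 9.0978
94.8618 69.3669 39.3970 14.7919 2.6283
104.4918 83.2847 53.5971 23.4828 4.9293 0.0000
112.5021 94.8618 69.3669 36.0533 9.2450 0.0000 0.0000
119.1653 104.4918 83.2847 52.6350 17.3392 0.0000 0.0000 0.0000
124.7078 112.5021 94.8618 69.3669 32.5200 0.0000 0.0000 0.0000 0.0000

params: Δt=0.18425 u=1.20219 d=0.83181 q=0.46356 e^(-rΔt)=0.99394
t_8 payoffs: 124.7078 112.5021 94.8618 69.3669 32.5200 0.0000 0.0000 0.0000 0.0000
t_7: node(7,0) S=32.9547 payoff=119.1653 vs cont=118.3281 → 119.1653 [stop]  node(7,1) S=47.6282 payoff=104.4918 vs cont=103.6924 → 104.4918 [stop]  node(7,2) S=68.8353 payoff=83.2847 vs cont=82.5399 → 83.2847 [stop]  node(7,3) S=99.4850 payoff=52.6350 vs cont=51.9691 → 52.6350 [stop]  node(7,4) S=143.7820 payoff=8.3380 vs cont=17.3392 → 17.3392 [wait]  node(7,5) S=207.8027 payoff=0.0000 vs cont=0.0000 → 0.0000 [wait]  node(7,6) S=300.3295 payoff=0.0000 vs cont=0.0000 → 0.0000 [wait]  node(7,7) S=434.0549 payoff=0.0000 vs cont=0.0000 → 0.0000 [wait]  ⇒ S*(7)=99.4850
t_6: node(6,0) S=39.6179 payoff=112.5021 vs cont=111.6821 → 112.5021 [stop]  node(6,1) S=57.2582 payoff=94.8618 vs cont=94.0872 → 94.8618 [stop]  node(6,2) S=82.7531 payoff=69.3669 vs cont=68.6579 → 69.3669 [stop]  node(6,3) S=119.6000 payoff=32.5200 vs cont=36.0533 → 36.0533 [wait]  node(6,4) S=172.8534 payoff=0.0000 vs cont=9.2450 → 9.2450 [wait]  node(6,5) S=249.8185 payoff=0.0000 vs cont=0.0000 → 0.0000 [wait]  node(6,6) S=361.0533 payoff=0.0000 vs cont=0.0000 → 0.0000 [wait]  ⇒ S*(6)=82.7531
t_5: node(5,0) S=47.6282 payoff=104.4918 vs cont=103.6924 → 104.4918 [stop]  node(5,1) S=68.8353 payoff=83.2847 vs cont=82.5399 → 83.2847 [stop]  node(5,2) S=99.4850 payoff=52.6350 vs cont=53.5971 → 53.5971 [wait]  node(5,3) S=143.7820 payoff=8.3380 vs cont=23.4828 → 23.4828 [wait]  node(5,4) S=207.8027 payoff=0.0000 vs cont=4.9293 → 4.9293 [wait]  node(5,5) S=300.3295 payoff=0.0000 vs cont=0.0000 → 0.0000 [wait]  ⇒ S*(5)=68.8353
t_4: node(4,0) S=57.2582 payoff=94.8618 vs cont=94.0872 → 94.8618 [stop]  node(4,1) S=82.7531 payoff=69.3669 vs cont=69.1012 → 69.3669 [stop]  node(4,2) S=119.6000 payoff=32.5200 vs cont=39.3970 → 39.3970 [wait]  node(4,3) S=172.8534 payoff=0.0000 vs cont=14.7919 → 14.7919 [wait]  node(4,4) S=249.8185 payoff=0.0000 vs cont=2.6283 → 2.6283 [wait]  ⇒ S*(4)=82.7531
t_3: node(3,0) S=68.8353 payoff=83.2847 vs cont=82.5399 → 83.2847 [stop]  node(3,1) S=99.4850 payoff=52.6350 vs cont=55.1377 → 55.1377 [wait]  node(3,2) S=143.7820 payoff=8.3380 vs cont=27.8213 → 27.8213 [wait]  node(3,3) S=207.8027 payoff=0.0000 vs cont=9.0978 → 9.0978 [wait]  ⇒ S*(3)=68.8353
t_2: node(2,0) S=82.7531 payoff=69.3669 vs cont=69.8111 → 69.8111 [wait]  node(2,1) S=119.6000 payoff=32.5200 vs cont=42.2174 → 42.2174 [wait]  node(2,2) S=172.8534 payoff=0.0000 vs cont=19.0258 → 19.0258 [wait]  ⇒ S*(2)=-
t_1: node(1,0) S=99.4850 payoff=52.6350 vs cont=56.6741 → 56.6741 [wait]  node(1,1) S=143.7820 payoff=8.3380 vs cont=31.2759 → 31.2759 [wait]  ⇒ S*(1)=-
t_0: node(0,0) S=119.6000 payoff=32.5200 vs cont=44.6283 → 44.6283 [wait]  ⇒ S*(0)=-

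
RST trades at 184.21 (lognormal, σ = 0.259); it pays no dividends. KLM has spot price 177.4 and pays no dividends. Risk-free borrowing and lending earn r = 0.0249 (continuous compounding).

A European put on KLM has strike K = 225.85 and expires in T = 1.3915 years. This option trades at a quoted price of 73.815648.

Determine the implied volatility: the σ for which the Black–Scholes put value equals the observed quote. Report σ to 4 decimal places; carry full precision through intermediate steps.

At σ = 0.5583 the Black–Scholes value reproduces the quote:
σ√T = 0.5583·√1.3915 = 0.658581
d₁ = (ln(S/K) + (r+σ²/2)T) / (σ√T) = (ln(177.4/225.85) + (0.0249+0.5583²/2)·1.3915) / 0.658581 = (-0.241464 + 0.251513) / 0.658581 = 0.015258
d₂ = d₁ − σ√T = 0.015258 − 0.658581 = -0.643323
e^{−rT} = 0.965945
N(−d₁) = 0.493913,  N(−d₂) = 0.739993
V = K·e^{−rT}·N(−d₂) − S·N(−d₁) = 161.435821 − 87.620172 = 73.815648 (matching the quote); vega is positive throughout, so no other σ reproduces this price

sigma = 0.5583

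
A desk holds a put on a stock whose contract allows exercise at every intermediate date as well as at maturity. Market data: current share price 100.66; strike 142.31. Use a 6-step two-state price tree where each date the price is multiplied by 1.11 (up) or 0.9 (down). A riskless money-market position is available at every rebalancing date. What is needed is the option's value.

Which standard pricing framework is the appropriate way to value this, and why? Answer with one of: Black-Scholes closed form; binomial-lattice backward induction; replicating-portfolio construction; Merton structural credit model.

framework: binomial-lattice backward induction

Key observation: early exercise of the strike-142.31 put must be checked at each of the 6 dates (spot 100.66), which forces a node-by-node comparison of intrinsic and continuation value backward from expiry.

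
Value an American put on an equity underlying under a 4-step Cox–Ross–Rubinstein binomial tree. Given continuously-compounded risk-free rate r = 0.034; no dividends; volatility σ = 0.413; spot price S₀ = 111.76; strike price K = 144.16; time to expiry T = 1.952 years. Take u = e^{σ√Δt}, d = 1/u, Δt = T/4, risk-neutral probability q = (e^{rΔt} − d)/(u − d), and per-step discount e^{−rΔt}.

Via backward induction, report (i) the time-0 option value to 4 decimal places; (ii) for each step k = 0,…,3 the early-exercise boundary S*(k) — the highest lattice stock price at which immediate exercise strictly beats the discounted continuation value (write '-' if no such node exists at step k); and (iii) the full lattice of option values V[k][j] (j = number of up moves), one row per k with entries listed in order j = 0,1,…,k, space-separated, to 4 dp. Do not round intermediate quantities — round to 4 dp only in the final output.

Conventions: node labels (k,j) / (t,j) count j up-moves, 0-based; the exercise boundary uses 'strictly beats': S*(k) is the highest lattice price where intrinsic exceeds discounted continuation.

Δt=0.48800  u=1.33444  d=0.74938  q=0.45697  discount=0.98354
step 4 (expiry): payoffs max(K−S,0) = 108.9153 81.3989 32.4000 0.0000 0.0000
step 3: (k=3,j=0): S=47.0319, K−S=97.1281, hold=94.7560 ⇒ V=97.1281 exercise | (k=3,j=1): S=83.7507, K−S=60.4093, hold=58.0371 ⇒ V=60.4093 exercise | (k=3,j=2): S=149.1367, K−S=0.0000, hold=17.3048 ⇒ V=17.3048 continue | (k=3,j=3): S=265.5709, K−S=0.0000, hold=0.0000 ⇒ V=0.0000 continue  boundary S*=83.7507
step 2: (k=2,j=0): S=62.7611, K−S=81.3989, hold=79.0268 ⇒ V=81.3989 exercise | (k=2,j=1): S=111.7600, K−S=32.4000, hold=40.0421 ⇒ V=40.0421 continue | (k=2,j=2): S=199.0135, K−S=0.0000, hold=9.2425 ⇒ V=9.2425 continue  boundary S*=62.7611
step 1: (k=1,j=0): S=83.7507, K−S=60.4093, hold=61.4719 ⇒ V=61.4719 continue | (k=1,j=1): S=149.1367, K−S=0.0000, hold=25.5405 ⇒ V=25.5405 continue  boundary S*=-
step 0: (k=0,j=0): S=111.7600, K−S=32.4000, hold=44.3111 ⇒ V=44.3111 continue  boundary S*=-

price = 44.3111
boundary = - - 62.7611 83.7507
tree:
44.3111
61.4719 25.5405
81.3989 40.0421 9.2425
97.1281 60.4093 17.3048 0.0000
108.9153 81.3989 32.4000 0.0000 0.0000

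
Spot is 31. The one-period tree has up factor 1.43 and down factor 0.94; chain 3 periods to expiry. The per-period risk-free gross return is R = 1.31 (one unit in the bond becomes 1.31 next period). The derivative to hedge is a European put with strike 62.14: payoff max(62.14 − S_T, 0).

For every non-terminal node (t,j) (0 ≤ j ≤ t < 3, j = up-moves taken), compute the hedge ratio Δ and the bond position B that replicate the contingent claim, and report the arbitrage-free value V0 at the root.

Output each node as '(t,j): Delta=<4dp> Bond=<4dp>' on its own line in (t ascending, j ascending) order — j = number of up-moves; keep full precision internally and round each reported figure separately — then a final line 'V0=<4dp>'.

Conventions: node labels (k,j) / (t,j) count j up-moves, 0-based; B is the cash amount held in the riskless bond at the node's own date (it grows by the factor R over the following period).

Under the risk-neutral measure, an up-move has probability p* = (R−d)/(u−d) = 0.7551 and values discount at R = 1.31.
Payoffs at expiry: V(3,0)=36.3919, V(3,1)=22.9700, V(3,2)=2.5516, V(3,3)=0.0000
  t=2,j=0: stock 27.3916 → up 39.1700 (V=22.9700), down 25.7481 (V=36.3919). Price 20.0435; hedge Δ=-1.0000, bond B=47.4351.
  t=2,j=1: stock 41.6702 → up 59.5884 (V=2.5516), down 39.1700 (V=22.9700). Price 5.7649; hedge Δ=-1.0000, bond B=47.4351.
  t=2,j=2: stock 63.3919 → up 90.6504 (V=0.0000), down 59.5884 (V=2.5516). Price 0.4770; hedge Δ=-0.0821, bond B=5.6844.
  t=1,j=0: stock 29.1400 → up 41.6702 (V=5.7649), down 27.3916 (V=20.0435). Price 7.0700; hedge Δ=-1.0000, bond B=36.2100.
  t=1,j=1: stock 44.3300 → up 63.3919 (V=0.4770), down 41.6702 (V=5.7649). Price 1.3527; hedge Δ=-0.2434, bond B=12.1443.
  t=0,j=0: stock 31.0000 → up 44.3300 (V=1.3527), down 29.1400 (V=7.0700). Price 2.1014; hedge Δ=-0.3764, bond B=13.7694.
As a check, the time-0 holding Δ(0,0)·S0 + B(0,0) comes to 2.1014 — exactly V0.

(0,0): Delta=-0.3764 Bond=13.7694
(1,0): Delta=-1.0000 Bond=36.2100
(1,1): Delta=-0.2434 Bond=12.1443
(2,0): Delta=-1.0000 Bond=47.4351
(2,1): Delta=-1.0000 Bond=47.4351
(2,2): Delta=-0.0821 Bond=5.6844
V0=2.1014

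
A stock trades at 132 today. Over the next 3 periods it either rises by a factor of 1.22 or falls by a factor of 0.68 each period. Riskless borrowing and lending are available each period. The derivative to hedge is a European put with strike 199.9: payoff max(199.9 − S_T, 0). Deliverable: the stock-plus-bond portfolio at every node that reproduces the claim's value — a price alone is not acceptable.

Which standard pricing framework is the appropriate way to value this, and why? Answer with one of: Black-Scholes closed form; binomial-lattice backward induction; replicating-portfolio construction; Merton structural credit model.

framework: replicating-portfolio construction

Key observation: a price alone would not answer the question — the per-node share/bond construction on the spot-132, 1.22/0.68 tree is required, and only the replicating-portfolio method yields it.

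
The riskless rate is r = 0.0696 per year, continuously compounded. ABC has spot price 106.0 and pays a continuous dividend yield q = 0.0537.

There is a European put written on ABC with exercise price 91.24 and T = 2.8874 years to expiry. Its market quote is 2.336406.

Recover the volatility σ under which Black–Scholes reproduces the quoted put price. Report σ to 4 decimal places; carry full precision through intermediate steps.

sigma = 0.1422

At σ = 0.1422 the Black–Scholes value reproduces the quote:
σ√T = 0.1422·√2.8874 = 0.241631
d₁ = (ln(S/K) + (r−q+σ²/2)T) / (σ√T) = (ln(106.0/91.24) + (0.0696−0.0537+0.1422²/2)·2.8874) / 0.241631 = (0.149946 + 0.075102) / 0.241631 = 0.931370
d₂ = d₁ − σ√T = 0.931370 − 0.241631 = 0.689739
e^{−rT} = 0.817943
e^{−qT} = 0.856369
N(−d₁) = 0.175831,  N(−d₂) = 0.245179
V = K·e^{−rT}·N(−d₂) − S·e^{−qT}·N(−d₁) = 18.297494 − 15.961087 = 2.336406 (matching the quote); vega is positive throughout, so no other σ reproduces this price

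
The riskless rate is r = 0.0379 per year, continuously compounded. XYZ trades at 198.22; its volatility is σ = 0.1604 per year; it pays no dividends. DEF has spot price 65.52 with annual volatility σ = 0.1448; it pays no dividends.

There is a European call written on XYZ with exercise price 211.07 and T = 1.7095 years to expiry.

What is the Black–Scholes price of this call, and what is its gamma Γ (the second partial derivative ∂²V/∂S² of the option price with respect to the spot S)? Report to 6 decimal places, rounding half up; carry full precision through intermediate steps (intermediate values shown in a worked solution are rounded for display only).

σ√T = 0.1604·√1.7095 = 0.209720
d₁ = (ln(S/K) + (r+σ²/2)T) / (σ√T) = (ln(198.22/211.07) + (0.0379+0.1604²/2)·1.7095) / 0.209720 = (-0.062812 + 0.086781) / 0.209720 = 0.114290
d₂ = d₁ − σ√T = 0.114290 − 0.209720 = -0.095429
e^{−rT} = 0.937264
N(d₁) = 0.545496,  N(d₂) = 0.461987
Call price V = S·N(d₁) − K·e^{−rT}·N(d₂) = 108.128241 − 91.394110 = 16.734131
φ(d₁) = (1/√(2π))·e^{−d₁²/2} = 0.396345
Γ = φ(d₁) / (S·σ·√T) = 0.009534

price = 16.734131
Γ = 0.009534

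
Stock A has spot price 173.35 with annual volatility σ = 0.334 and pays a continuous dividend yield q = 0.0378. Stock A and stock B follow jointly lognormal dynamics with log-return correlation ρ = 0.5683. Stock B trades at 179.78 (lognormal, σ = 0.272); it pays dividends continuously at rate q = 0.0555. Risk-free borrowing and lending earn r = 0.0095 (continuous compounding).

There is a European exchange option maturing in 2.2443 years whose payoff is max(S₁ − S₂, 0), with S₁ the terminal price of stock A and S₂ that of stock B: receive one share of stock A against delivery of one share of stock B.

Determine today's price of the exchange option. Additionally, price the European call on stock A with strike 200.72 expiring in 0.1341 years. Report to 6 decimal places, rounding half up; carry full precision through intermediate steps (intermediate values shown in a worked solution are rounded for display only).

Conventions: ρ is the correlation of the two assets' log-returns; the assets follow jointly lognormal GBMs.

exchange price = 27.311403
price(stock A call K=200.72) = 1.198817

σ_eff = √(σ₁² + σ₂² − 2ρσ₁σ₂) = √(0.334² + 0.272² − 2·0.5683·0.334·0.272) = 0.286849
d₁ = (ln(S₁/S₂) + (q₂ − q₁ + σ_eff²/2)T) / (σ_eff√T) = (ln(173.35/179.78) + (0.0555 − 0.0378 + 0.041141)·2.2443) / 0.429728 = 0.222550
d₂ = d₁ − σ_eff√T = 0.222550 − 0.429728 = -0.207178
N(d₁) = 0.588057,  N(d₂) = 0.417936
V = S₁·e^{−q₁T}·N(d₁) − S₂·e^{−q₂T}·N(d₂) = 93.648354 − 66.336951 = 27.311403
[vanilla: stock A call K=200.72]
σ√T = 0.334·√0.1341 = 0.122310
d₁ = (ln(S/K) + (r−q+σ²/2)T) / (σ√T) = (ln(173.35/200.72) + (0.0095−0.0378+0.334²/2)·0.1341) / 0.122310 = (-0.146598 + 0.003685) / 0.122310 = -1.168456
d₂ = d₁ − σ√T = -1.168456 − 0.122310 = -1.290765
e^{−rT} = 0.998727
e^{−qT} = 0.994944
N(d₁) = 0.121312,  N(d₂) = 0.098393
price = S·e^{−qT}·N(d₁) − K·e^{−rT}·N(d₂) = 20.923027 − 19.724209 = 1.198817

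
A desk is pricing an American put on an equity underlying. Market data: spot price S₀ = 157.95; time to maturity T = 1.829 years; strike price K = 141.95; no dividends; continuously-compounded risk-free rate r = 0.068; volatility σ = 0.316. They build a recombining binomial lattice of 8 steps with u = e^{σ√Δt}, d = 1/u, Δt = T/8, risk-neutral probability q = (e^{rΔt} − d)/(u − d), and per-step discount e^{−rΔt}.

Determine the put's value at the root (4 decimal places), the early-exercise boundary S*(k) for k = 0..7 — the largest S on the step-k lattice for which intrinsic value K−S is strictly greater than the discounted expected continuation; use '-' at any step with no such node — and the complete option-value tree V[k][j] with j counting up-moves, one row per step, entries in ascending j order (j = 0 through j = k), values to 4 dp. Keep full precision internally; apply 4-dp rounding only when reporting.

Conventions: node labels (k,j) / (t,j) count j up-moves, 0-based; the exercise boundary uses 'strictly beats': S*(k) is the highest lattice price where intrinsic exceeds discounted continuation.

price = 12.5632
boundary = - - - 100.3832 86.3061 100.3832 86.3061 100.3832
tree:
12.5632
19.3176 6.5585
28.8306 10.9100 2.6431
41.5668 17.6647 4.8545 0.6323
55.6439 27.6636 8.7470 1.3213 0.0000
67.7469 41.5668 15.3585 2.7611 0.0000 0.0000
78.1527 55.6439 25.9927 5.7697 0.0000 0.0000 0.0000
87.0992 67.7469 41.5668 12.0565 0.0000 0.0000 0.0000 0.0000
94.7911 78.1527 55.6439 25.1936 0.0000 0.0000 0.0000 0.0000 0.0000

params: Δt=0.22862 u=1.16311 d=0.85977 q=0.51395 e^(-rΔt)=0.98457
t_8 payoffs: 94.7911 78.1527 55.6439 25.1936 0.0000 0.0000 0.0000 0.0000 0.0000
t_7: node(7,0) S=54.8508 payoff=87.0992 vs cont=84.9095 → 87.0992 [stop]  node(7,1) S=74.2031 payoff=67.7469 vs cont=65.5572 → 67.7469 [stop]  node(7,2) S=100.3832 payoff=41.5668 vs cont=39.3771 → 41.5668 [stop]  node(7,3) S=135.8001 payoff=6.1499 vs cont=12.0565 → 12.0565 [wait]  node(7,4) S=183.7127 payoff=0.0000 vs cont=0.0000 → 0.0000 [wait]  node(7,5) S=248.5297 payoff=0.0000 vs cont=0.0000 → 0.0000 [wait]  node(7,6) S=336.2152 payoff=0.0000 vs cont=0.0000 → 0.0000 [wait]  node(7,7) S=454.8377 payoff=0.0000 vs cont=0.0000 → 0.0000 [wait]  ⇒ S*(7)=100.3832
t_6: node(6,0) S=63.7973 payoff=78.1527 vs cont=75.9629 → 78.1527 [stop]  node(6,1) S=86.3061 payoff=55.6439 vs cont=53.4542 → 55.6439 [stop]  node(6,2) S=116.7564 payoff=25.1936 vs cont=25.9927 → 25.9927 [wait]  node(6,3) S=157.9500 payoff=0.0000 vs cont=5.7697 → 5.7697 [wait]  node(6,4) S=213.6775 payoff=0.0000 vs cont=0.0000 → 0.0000 [wait]  node(6,5) S=289.0665 payoff=0.0000 vs cont=0.0000 → 0.0000 [wait]  node(6,6) S=391.0542 payoff=0.0000 vs cont=0.0000 → 0.0000 [wait]  ⇒ S*(6)=86.3061
t_5: node(5,0) S=74.2031 payoff=67.7469 vs cont=65.5572 → 67.7469 [stop]  node(5,1) S=100.3832 payoff=41.5668 vs cont=39.7814 → 41.5668 [stop]  node(5,2) S=135.8001 payoff=6.1499 vs cont=15.3585 → 15.3585 [wait]  node(5,3) S=183.7127 payoff=0.0000 vs cont=2.7611 → 2.7611 [wait]  node(5,4) S=248.5297 payoff=0.0000 vs cont=0.0000 → 0.0000 [wait]  node(5,5) S=336.2152 payoff=0.0000 vs cont=0.0000 → 0.0000 [wait]  ⇒ S*(5)=100.3832
t_4: node(4,0) S=86.3061 payoff=55.6439 vs cont=53.4542 → 55.6439 [stop]  node(4,1) S=116.7564 payoff=25.1936 vs cont=27.6636 → 27.6636 [wait]  node(4,2) S=157.9500 payoff=0.0000 vs cont=8.7470 → 8.7470 [wait]  node(4,3) S=213.6775 payoff=0.0000 vs cont=1.3213 → 1.3213 [wait]  node(4,4) S=289.0665 payoff=0.0000 vs cont=0.0000 → 0.0000 [wait]  ⇒ S*(4)=86.3061
t_3: node(3,0) S=100.3832 payoff=41.5668 vs cont=40.6269 → 41.5668 [stop]  node(3,1) S=135.8001 payoff=6.1499 vs cont=17.6647 → 17.6647 [wait]  node(3,2) S=183.7127 payoff=0.0000 vs cont=4.8545 → 4.8545 [wait]  node(3,3) S=248.5297 payoff=0.0000 vs cont=0.6323 → 0.6323 [wait]  ⇒ S*(3)=100.3832
t_2: node(2,0) S=116.7564 payoff=25.1936 vs cont=28.8306 → 28.8306 [wait]  node(2,1) S=157.9500 payoff=0.0000 vs cont=10.9100 → 10.9100 [wait]  node(2,2) S=213.6775 payoff=0.0000 vs cont=2.6431 → 2.6431 [wait]  ⇒ S*(2)=-
t_1: node(1,0) S=135.8001 payoff=6.1499 vs cont=19.3176 → 19.3176 [wait]  node(1,1) S=183.7127 payoff=0.0000 vs cont=6.5585 → 6.5585 [wait]  ⇒ S*(1)=-
t_0: node(0,0) S=157.9500 payoff=0.0000 vs cont=12.5632 → 12.5632 [wait]  ⇒ S*(0)=-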